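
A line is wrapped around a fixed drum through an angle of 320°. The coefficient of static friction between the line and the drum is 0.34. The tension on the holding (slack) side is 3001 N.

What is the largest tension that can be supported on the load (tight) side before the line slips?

T_max ≈ 20000 N

At impending slip the capstan equation gives T₂/T₁ = e^{μβ} with β in radians.
β = 320° × π/180 = 5.585 rad.
e^{μβ} = e^{0.34×5.585} = 6.679.
T₂ = T₁ · e^{μβ} = 3001 × 6.679 = 20000 N.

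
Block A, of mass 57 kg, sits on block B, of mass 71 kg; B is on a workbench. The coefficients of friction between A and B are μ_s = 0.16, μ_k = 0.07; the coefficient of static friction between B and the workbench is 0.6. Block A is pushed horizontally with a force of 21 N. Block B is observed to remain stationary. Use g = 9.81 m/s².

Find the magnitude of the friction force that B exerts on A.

The normal force B exerts on A is simply A's weight, N₁ = 559.2 N.
Maximum static friction on A from B: μ_s N₁ = 0.16×559.2 = 89.47 N.
Since P = 21 N ≤ 89.47 N, A does not slip on B; friction on A equals P = 21 N.
By Newton's third law B feels 21 N forward from A. With B stationary, the floor's static friction on B balances it: f₂ = 21 N (well within μ_s(m_A+m_B)g = 753.4 N).

f ≈ 21 N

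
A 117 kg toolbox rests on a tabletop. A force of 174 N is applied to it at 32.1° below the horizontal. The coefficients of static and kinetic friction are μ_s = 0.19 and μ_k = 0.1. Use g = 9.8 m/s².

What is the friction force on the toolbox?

f ≈ 147 N

The vertical component of P adds to the normal force: N = m g + P sin α = 1147 + 92.46 = 1239 N.
For equilibrium, f = P cos α = 174×cos 32.1° = 147.4 N.
μ_s N = 0.19 × 1239 = 235.4 N.
Since 147.4 N does not exceed the limit, the toolbox stays at rest and f = 147 N.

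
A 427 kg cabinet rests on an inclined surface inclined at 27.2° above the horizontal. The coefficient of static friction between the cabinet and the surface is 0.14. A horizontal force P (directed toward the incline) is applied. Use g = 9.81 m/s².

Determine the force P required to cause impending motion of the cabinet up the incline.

At impending motion up the slope, friction acts down-slope at its limit: f = μ_s N.
Perpendicular to the incline: N = m g cos θ + P sin θ.
Along the incline: P cos θ = m g sin θ + μ_s N = m g sin θ + μ_s (m g cos θ + P sin θ).
Solving, P (cos θ − μ_s sin θ) = m g (sin θ + μ_s cos θ), so P = 427×9.81×(sin 27.2° + 0.14 cos 27.2°)/(cos 27.2° − 0.14 sin 27.2°) = 4190×0.5816/0.8254 = 2950 N.

P ≈ 2950 N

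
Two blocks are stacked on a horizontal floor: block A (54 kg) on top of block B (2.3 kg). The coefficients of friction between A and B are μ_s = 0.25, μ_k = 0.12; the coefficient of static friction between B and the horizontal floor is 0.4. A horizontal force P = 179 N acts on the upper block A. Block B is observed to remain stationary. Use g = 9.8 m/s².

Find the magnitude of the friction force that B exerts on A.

Between the blocks, N₁ = m_A g = 529.2 N.
So the A–B interface can sustain at most μ_s N₁ = 132.3 N of static friction.
P = 179 N exceeds that limit, so A slips over B and the interface friction becomes kinetic: f₁ = μ_k N₁ = 0.12×529.2 = 63.5 N.
B experiences an equal 63.5 N forward from A (third law). B is in equilibrium, so the floor supplies f₂ = 63.5 N of static friction (limit μ_s(m_A+m_B)g = 220.7 N, not exceeded).

f ≈ 63.5 N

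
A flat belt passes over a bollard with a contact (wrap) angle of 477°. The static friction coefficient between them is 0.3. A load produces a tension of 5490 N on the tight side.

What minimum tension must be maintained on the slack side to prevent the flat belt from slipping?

T_min ≈ 452 N

Capstan equation at impending slip: T_tight/T_slack = e^{μβ}.
β = 477° = 8.325 rad; e^{μβ} = e^{0.3×8.325} = 12.15.
T_slack = T_tight / e^{μβ} = 5490 / 12.15 = 452 N.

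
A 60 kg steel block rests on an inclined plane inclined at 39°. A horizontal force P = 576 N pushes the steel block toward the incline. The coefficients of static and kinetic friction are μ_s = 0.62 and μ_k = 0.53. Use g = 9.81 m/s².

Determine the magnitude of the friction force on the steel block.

The horizontal push has a component P sin θ into the surface, so N = m g cos θ + P sin θ = 457.4 + 362.5 = 819.9 N.
Along the incline, the net driving force (taking up-slope positive) is P cos θ − m g sin θ = 447.6 − 370.4 = 77.22 N, so equilibrium requires friction f = -77.22 N (down-slope).
The limit of static friction is μ_s N = 508.3 N.
Since 77.22 N is within the 508.3 N limit, the steel block stays put and friction is exactly 77.2 N.

f ≈ 77.2 N (down the incline)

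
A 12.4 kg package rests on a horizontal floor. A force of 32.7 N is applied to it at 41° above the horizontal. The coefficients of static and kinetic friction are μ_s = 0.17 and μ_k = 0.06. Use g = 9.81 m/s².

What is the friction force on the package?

Vertical equilibrium gives N = m g − P sin α = 100.2 N.
For equilibrium, f = P cos α = 32.7×cos 41° = 24.68 N.
μ_s N = 0.17 × 100.2 = 17.03 N.
24.68 > 17.03 N → the package slides; f = μ_k N = 0.06×100.2 = 6.01 N.

f ≈ 6.01 N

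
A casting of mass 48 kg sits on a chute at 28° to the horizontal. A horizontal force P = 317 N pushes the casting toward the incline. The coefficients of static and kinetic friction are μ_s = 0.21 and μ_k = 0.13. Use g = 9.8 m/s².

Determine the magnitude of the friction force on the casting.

f ≈ 59.1 N (down the incline)

Normal direction: N = m g cos θ + P sin θ = 564.2 N.
Along the incline, the net driving force (taking up-slope positive) is P cos θ − m g sin θ = 279.9 − 220.8 = 59.05 N, so equilibrium requires friction f = -59.05 N (down-slope).
The limit of static friction is μ_s N = 118.5 N.
Since 59.05 N is within the 118.5 N limit, the casting stays put and friction is exactly 59.1 N.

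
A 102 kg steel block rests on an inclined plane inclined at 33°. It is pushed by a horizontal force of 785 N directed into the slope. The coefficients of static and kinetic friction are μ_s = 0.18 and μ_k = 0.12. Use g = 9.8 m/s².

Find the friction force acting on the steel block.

The horizontal push has a component P sin θ into the surface, so N = m g cos θ + P sin θ = 838.3 + 427.5 = 1266 N.
Parallel to the incline: P cos θ − m g sin θ = 658.4 − 544.4 = 113.9 N; the friction needed to balance this is 113.9 N acting down the slope.
The limit of static friction is μ_s N = 227.9 N.
|f_req| = 113.9 ≤ 227.9 N → the steel block is in equilibrium; friction equals the required value.

f ≈ 114 N (down the incline)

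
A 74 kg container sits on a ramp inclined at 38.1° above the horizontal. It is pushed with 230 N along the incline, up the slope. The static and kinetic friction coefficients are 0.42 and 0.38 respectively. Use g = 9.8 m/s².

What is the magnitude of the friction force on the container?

The normal reaction is N = m g cos θ = 570.7 N.
For equilibrium along the incline the friction force must supply f = m g sin θ − P = 447.5 − 230 = 217.5 N (positive meaning up-slope).
The static-friction ceiling is μ_s N = 0.42 × 570.7 = 239.7 N.
Since |217.5| ≤ 239.7 N, the container remains in static equilibrium and friction takes exactly the required value.

f ≈ 217 N (up the incline)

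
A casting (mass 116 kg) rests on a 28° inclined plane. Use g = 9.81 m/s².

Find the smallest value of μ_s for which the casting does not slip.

At the slip threshold m g sin θ = μ_s m g cos θ, so μ_s,min = tan θ.
μ_s,min = tan 28° = 0.532.

μ_s,min ≈ 0.532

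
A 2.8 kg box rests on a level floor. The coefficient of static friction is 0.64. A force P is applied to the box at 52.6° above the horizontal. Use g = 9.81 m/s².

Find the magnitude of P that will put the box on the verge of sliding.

N = m g − P sin α (the pull lifts the box).
At impending slip, P cos α = μ_s N = μ_s (m g − P sin α).
Solving: P (cos α + μ_s sin α) = μ_s m g → P = 0.64×27.5/(cos 52.6° + 0.64 sin 52.6°) = 17.6/1.116 = 15.8 N.

P ≈ 15.8 N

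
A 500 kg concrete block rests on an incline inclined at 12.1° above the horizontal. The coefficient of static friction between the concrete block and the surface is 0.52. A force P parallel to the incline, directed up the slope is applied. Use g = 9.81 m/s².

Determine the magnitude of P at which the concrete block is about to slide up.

At impending motion up the slope, friction acts down-slope at its limit: f = μ_s N.
P is parallel to the surface, so N = m g cos θ = 4800 N.
Along the incline: P = m g sin θ + μ_s N = 1030 + 0.52×4800 = 3520 N.

P ≈ 3520 N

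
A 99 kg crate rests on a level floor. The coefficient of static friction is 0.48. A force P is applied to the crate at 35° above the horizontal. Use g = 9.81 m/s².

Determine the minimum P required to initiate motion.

N = m g − P sin α (the pull lifts the crate).
At impending slip, P cos α = μ_s N = μ_s (m g − P sin α).
Solving: P (cos α + μ_s sin α) = μ_s m g → P = 0.48×971/(cos 35° + 0.48 sin 35°) = 466/1.094 = 426 N.

P ≈ 426 N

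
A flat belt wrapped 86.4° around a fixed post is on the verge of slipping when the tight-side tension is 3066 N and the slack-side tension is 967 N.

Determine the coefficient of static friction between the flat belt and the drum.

T₂/T₁ = e^{μβ} → μ = ln(T₂/T₁)/β.
β = 86.4° = 1.508 rad.
μ = ln(3066/967)/1.508 = ln(3.171)/1.508 = 0.765.

μ ≈ 0.765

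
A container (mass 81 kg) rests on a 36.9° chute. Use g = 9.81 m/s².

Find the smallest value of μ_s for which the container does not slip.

μ_s,min ≈ 0.751

At the slip threshold m g sin θ = μ_s m g cos θ, so μ_s,min = tan θ.
μ_s,min = tan 36.9° = 0.751.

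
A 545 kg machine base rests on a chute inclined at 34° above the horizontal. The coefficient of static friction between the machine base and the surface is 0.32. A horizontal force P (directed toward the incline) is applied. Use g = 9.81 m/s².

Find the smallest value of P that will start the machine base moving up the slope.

P ≈ 6780 N

At impending motion up the slope, friction acts down-slope at its limit: f = μ_s N.
Perpendicular to the incline: N = m g cos θ + P sin θ.
Along the incline: P cos θ = m g sin θ + μ_s N = m g sin θ + μ_s (m g cos θ + P sin θ).
Solving, P (cos θ − μ_s sin θ) = m g (sin θ + μ_s cos θ), so P = 545×9.81×(sin 34° + 0.32 cos 34°)/(cos 34° − 0.32 sin 34°) = 5350×0.8245/0.6501 = 6780 N.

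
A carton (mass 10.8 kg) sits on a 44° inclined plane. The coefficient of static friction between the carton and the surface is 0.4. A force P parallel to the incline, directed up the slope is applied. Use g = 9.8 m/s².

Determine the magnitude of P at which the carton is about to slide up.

At impending motion up the slope, friction acts down-slope at its limit: f = μ_s N.
P is parallel to the surface, so N = m g cos θ = 76.1 N.
Along the incline: P = m g sin θ + μ_s N = 73.5 + 0.4×76.1 = 104 N.

P ≈ 104 N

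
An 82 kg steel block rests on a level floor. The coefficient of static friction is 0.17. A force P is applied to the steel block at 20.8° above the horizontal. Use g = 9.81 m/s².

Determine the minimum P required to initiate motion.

N = m g − P sin α (the pull lifts the steel block).
At impending slip, P cos α = μ_s N = μ_s (m g − P sin α).
Solving: P (cos α + μ_s sin α) = μ_s m g → P = 0.17×804/(cos 20.8° + 0.17 sin 20.8°) = 137/0.9952 = 137 N.

P ≈ 137 N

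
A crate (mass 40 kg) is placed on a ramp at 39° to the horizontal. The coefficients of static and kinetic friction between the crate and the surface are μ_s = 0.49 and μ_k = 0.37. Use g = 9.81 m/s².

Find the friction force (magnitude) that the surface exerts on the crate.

The normal reaction is N = m g cos θ = 305 N.
For equilibrium along the incline, friction must balance the weight component: f = m g sin θ = 246.9 N up the slope.
Maximum static friction available: μ_s N = 0.49 × 305 = 149.4 N.
Since |246.9| > 149.4 N, static friction cannot hold it; the crate slides down the incline and kinetic friction applies: f = μ_k N = 0.37 × 305 = 113 N.

f ≈ 113 N (up the incline)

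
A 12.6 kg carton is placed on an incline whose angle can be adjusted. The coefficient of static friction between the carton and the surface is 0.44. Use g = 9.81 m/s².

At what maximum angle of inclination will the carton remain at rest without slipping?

At the slip threshold, m g sin θ = μ_s · m g cos θ, so tan θ = μ_s.
θ_max = arctan(0.44) = 23.7°.

θ_max ≈ 23.7°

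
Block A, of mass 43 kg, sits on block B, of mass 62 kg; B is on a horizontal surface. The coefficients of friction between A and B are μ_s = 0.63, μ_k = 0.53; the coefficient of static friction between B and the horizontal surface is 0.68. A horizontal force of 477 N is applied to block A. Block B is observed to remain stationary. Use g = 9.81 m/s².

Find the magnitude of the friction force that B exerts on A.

Normal force at the A–B interface: N₁ = m_A g = 421.8 N.
So the A–B interface can sustain at most μ_s N₁ = 265.8 N of static friction.
Since P = 477 N > 265.8 N, A slides on B; the A–B friction is kinetic: f₁ = μ_k N₁ = 0.53×421.8 = 224 N.
By Newton's third law B feels 224 N forward from A. With B stationary, the floor's static friction on B balances it: f₂ = 224 N (well within μ_s(m_A+m_B)g = 700.4 N).

f ≈ 224 N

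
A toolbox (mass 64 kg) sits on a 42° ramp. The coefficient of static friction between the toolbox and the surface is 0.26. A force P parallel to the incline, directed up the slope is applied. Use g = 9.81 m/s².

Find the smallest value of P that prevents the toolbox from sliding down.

The toolbox tends to slide down (tan θ > μ_s), so at the point of impending slip friction acts up-slope at its limit: f = μ_s N.
P is parallel to the surface, so N = m g cos θ = 467 N.
Along the incline: P + μ_s N = m g sin θ, so P = 420 − 0.26×467 = 299 N.

P_min ≈ 299 N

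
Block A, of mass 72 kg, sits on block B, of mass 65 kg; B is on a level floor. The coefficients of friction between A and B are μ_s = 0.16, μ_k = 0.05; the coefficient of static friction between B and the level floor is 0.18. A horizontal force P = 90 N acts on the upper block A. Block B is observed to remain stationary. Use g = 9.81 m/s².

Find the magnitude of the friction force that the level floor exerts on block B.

f ≈ 90 N

The normal force B exerts on A is simply A's weight, N₁ = 706.3 N.
Maximum static friction on A from B: μ_s N₁ = 0.16×706.3 = 113 N.
Since P = 90 N ≤ 113 N, A does not slip on B; friction on A equals P = 90 N.
By Newton's third law B feels 90 N forward from A. With B stationary, the floor's static friction on B balances it: f₂ = 90 N (well within μ_s(m_A+m_B)g = 241.9 N).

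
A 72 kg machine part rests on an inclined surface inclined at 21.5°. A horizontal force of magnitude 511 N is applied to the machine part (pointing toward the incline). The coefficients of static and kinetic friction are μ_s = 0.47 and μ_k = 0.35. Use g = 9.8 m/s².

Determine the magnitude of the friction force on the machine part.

f ≈ 217 N (down the incline)

The horizontal push has a component P sin θ into the surface, so N = m g cos θ + P sin θ = 656.5 + 187.3 = 843.8 N.
Parallel to the incline: P cos θ − m g sin θ = 475.4 − 258.6 = 216.8 N; the friction needed to balance this is 216.8 N acting down the slope.
The limit of static friction is μ_s N = 396.6 N.
Since 216.8 N is within the 396.6 N limit, the machine part stays put and friction is exactly 217 N.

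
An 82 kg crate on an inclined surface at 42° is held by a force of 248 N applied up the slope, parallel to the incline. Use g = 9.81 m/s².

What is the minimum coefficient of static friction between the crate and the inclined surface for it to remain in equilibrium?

μ_s,min ≈ 0.486

N = m g cos θ = 597.8 N.
Friction must make up the shortfall along the incline: f = m g sin θ − P = 538.3 − 248 = 290.3 N.
At the threshold f = μ_s N, so μ_s,min = 290.3/597.8 = 0.486.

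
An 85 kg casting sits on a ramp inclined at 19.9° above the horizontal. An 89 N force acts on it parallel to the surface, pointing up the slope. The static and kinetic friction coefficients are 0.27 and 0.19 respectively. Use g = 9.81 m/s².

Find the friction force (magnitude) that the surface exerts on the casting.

Normal force: N = m g cos θ = 85 × 9.81 × cos 19.9° = 784.1 N.
For equilibrium along the incline the friction force must supply f = m g sin θ − P = 283.8 − 89 = 194.8 N (positive meaning up-slope).
The static-friction ceiling is μ_s N = 0.27 × 784.1 = 211.7 N.
Since |194.8| ≤ 211.7 N, no slip — friction simply equals what equilibrium demands.

f ≈ 195 N (up the incline)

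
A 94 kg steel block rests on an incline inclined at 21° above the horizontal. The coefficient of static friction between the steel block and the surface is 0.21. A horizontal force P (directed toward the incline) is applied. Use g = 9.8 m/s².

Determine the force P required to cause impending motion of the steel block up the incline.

At impending motion up the slope, friction acts down-slope at its limit: f = μ_s N.
Perpendicular to the incline: N = m g cos θ + P sin θ.
Along the incline: P cos θ = m g sin θ + μ_s N = m g sin θ + μ_s (m g cos θ + P sin θ).
Solving, P (cos θ − μ_s sin θ) = m g (sin θ + μ_s cos θ), so P = 94×9.8×(sin 21° + 0.21 cos 21°)/(cos 21° − 0.21 sin 21°) = 921×0.5544/0.8583 = 595 N.

P ≈ 595 N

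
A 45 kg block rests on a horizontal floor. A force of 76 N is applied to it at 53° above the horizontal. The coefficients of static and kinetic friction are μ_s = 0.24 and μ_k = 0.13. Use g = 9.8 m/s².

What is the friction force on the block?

f ≈ 45.7 N

The vertical component of P reduces the normal force: N = m g − P sin α = 441 − 60.7 = 380.3 N.
Horizontally, friction must balance P cos α = 45.74 N.
The static-friction limit is μ_s N = 91.27 N.
45.74 ≤ 91.27 N → static; friction equals the required 45.7 N.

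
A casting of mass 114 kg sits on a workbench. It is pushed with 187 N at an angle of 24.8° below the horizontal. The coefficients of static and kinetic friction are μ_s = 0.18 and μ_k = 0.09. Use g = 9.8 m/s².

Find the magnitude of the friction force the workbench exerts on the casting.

f ≈ 170 N

N = m g + P sin α = 1117 + 187×sin 24.8° = 1196 N.
For equilibrium, f = P cos α = 187×cos 24.8° = 169.8 N.
The static-friction limit is μ_s N = 215.2 N.
169.8 ≤ 215.2 N → static; friction equals the required 170 N.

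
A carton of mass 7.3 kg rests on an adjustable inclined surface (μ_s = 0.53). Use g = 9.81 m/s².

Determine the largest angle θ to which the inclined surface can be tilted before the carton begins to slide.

At the slip threshold, m g sin θ = μ_s · m g cos θ, so tan θ = μ_s.
θ_max = arctan(0.53) = 27.9°.

θ_max ≈ 27.9°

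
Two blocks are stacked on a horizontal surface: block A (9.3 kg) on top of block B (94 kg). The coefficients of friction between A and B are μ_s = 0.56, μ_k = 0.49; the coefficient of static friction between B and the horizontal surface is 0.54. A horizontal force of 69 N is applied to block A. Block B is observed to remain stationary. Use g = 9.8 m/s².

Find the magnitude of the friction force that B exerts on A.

Between the blocks, N₁ = m_A g = 91.14 N.
Maximum static friction on A from B: μ_s N₁ = 0.56×91.14 = 51.04 N.
P = 69 N exceeds that limit, so A slips over B and the interface friction becomes kinetic: f₁ = μ_k N₁ = 0.49×91.14 = 44.7 N.
By Newton's third law B feels 44.7 N forward from A. With B stationary, the floor's static friction on B balances it: f₂ = 44.7 N (well within μ_s(m_A+m_B)g = 546.7 N).

f ≈ 44.7 N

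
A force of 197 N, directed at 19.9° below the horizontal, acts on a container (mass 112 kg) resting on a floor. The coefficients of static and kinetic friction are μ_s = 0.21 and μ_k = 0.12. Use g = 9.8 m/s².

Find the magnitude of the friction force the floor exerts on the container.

f ≈ 185 N

The vertical component of P adds to the normal force: N = m g + P sin α = 1098 + 67.05 = 1165 N.
The horizontal driving force is P cos α = 185.2 N, so equilibrium needs friction f = 185.2 N.
μ_s N = 0.21 × 1165 = 244.6 N.
185.2 ≤ 244.6 N → static; friction equals the required 185 N.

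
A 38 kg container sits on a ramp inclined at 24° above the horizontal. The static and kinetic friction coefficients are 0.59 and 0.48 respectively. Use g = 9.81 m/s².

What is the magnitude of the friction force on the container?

Perpendicular to the surface, N = m g cos θ = 38·9.81·cos 24° = 340.6 N.
For equilibrium along the incline, friction must balance the weight component: f = m g sin θ = 151.6 N up the slope.
Static friction can supply at most μ_s N = 200.9 N.
Since |151.6| ≤ 200.9 N, no slip — friction simply equals what equilibrium demands.

f ≈ 152 N (up the incline)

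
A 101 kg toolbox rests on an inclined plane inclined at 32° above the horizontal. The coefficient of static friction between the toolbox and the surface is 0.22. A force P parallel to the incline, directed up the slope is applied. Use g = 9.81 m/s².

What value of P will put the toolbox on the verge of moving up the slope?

P ≈ 710 N

At impending motion up the slope, friction acts down-slope at its limit: f = μ_s N.
P is parallel to the surface, so N = m g cos θ = 840 N.
Along the incline: P = m g sin θ + μ_s N = 525 + 0.22×840 = 710 N.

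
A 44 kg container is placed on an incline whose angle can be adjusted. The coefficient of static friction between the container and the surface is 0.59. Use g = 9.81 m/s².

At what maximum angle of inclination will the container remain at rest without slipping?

At the slip threshold, m g sin θ = μ_s · m g cos θ, so tan θ = μ_s.
θ_max = arctan(0.59) = 30.5°.

θ_max ≈ 30.5°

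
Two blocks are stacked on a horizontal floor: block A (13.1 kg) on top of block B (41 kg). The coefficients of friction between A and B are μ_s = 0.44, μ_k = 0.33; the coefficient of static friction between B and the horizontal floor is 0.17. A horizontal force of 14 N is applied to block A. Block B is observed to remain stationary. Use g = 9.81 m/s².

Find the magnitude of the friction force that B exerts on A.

f ≈ 14 N

Between the blocks, N₁ = m_A g = 128.5 N.
So the A–B interface can sustain at most μ_s N₁ = 56.54 N of static friction.
P = 14 N is within that limit, so A and B move together (both at rest); the A–B friction is simply f₁ = P = 14 N.
B experiences an equal 14 N forward from A (third law). B is in equilibrium, so the floor supplies f₂ = 14 N of static friction (limit μ_s(m_A+m_B)g = 90.22 N, not exceeded).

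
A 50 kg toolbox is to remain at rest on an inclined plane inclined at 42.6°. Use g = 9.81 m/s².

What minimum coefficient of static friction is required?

At the slip threshold m g sin θ = μ_s m g cos θ, so μ_s,min = tan θ.
μ_s,min = tan 42.6° = 0.92.

μ_s,min ≈ 0.92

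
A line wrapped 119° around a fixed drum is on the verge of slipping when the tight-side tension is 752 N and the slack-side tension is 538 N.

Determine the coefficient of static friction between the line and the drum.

μ ≈ 0.161

T₂/T₁ = e^{μβ} → μ = ln(T₂/T₁)/β.
β = 119° = 2.077 rad.
μ = ln(752/538)/2.077 = ln(1.398)/2.077 = 0.161.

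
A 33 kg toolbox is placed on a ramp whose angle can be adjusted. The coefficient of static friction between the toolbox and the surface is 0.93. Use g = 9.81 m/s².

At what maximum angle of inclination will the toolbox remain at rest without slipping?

θ_max ≈ 42.9°

At the slip threshold, m g sin θ = μ_s · m g cos θ, so tan θ = μ_s.
θ_max = arctan(0.93) = 42.9°.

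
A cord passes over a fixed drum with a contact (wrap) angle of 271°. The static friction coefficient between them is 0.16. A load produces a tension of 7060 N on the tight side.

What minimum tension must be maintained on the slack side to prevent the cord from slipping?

Capstan equation at impending slip: T_tight/T_slack = e^{μβ}.
β = 271° = 4.73 rad; e^{μβ} = e^{0.16×4.73} = 2.131.
T_slack = T_tight / e^{μβ} = 7060 / 2.131 = 3310 N.

T_min ≈ 3310 N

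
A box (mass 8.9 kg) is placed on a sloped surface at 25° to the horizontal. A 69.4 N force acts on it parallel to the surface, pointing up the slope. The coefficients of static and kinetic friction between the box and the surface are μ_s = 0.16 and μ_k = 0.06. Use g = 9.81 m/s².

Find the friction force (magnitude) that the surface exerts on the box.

Perpendicular to the surface, N = m g cos θ = 8.9·9.81·cos 25° = 79.13 N.
For equilibrium along the incline the friction force must supply f = m g sin θ − P = 36.9 − 69.4 = -32.5 N (positive meaning up-slope).
Static friction can supply at most μ_s N = 12.66 N.
|-32.5| exceeds 12.66 N, so the box slips up-slope; friction is kinetic, f = μ_k N = 0.06×79.13 = 4.75 N.

f ≈ 4.75 N (down the incline)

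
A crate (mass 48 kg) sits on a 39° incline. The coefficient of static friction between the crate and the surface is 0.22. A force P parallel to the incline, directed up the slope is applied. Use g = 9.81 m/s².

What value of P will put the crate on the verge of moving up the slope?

P ≈ 377 N

At impending motion up the slope, friction acts down-slope at its limit: f = μ_s N.
P is parallel to the surface, so N = m g cos θ = 366 N.
Along the incline: P = m g sin θ + μ_s N = 296 + 0.22×366 = 377 N.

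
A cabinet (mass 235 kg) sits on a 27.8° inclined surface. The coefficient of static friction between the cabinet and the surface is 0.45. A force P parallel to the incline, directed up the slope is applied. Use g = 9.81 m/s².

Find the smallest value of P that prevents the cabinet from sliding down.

P_min ≈ 158 N

The cabinet tends to slide down (tan θ > μ_s), so at the point of impending slip friction acts up-slope at its limit: f = μ_s N.
P is parallel to the surface, so N = m g cos θ = 2040 N.
Along the incline: P + μ_s N = m g sin θ, so P = 1080 − 0.45×2040 = 158 N.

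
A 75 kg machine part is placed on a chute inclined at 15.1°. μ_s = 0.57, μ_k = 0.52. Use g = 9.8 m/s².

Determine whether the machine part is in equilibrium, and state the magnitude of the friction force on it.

N = m g cos θ = 710 N.
Down-slope weight component: m g sin θ = 191 N.
μ_s N = 404 N.
191 ≤ 404 N, so it stays put; friction = 191 N.

f ≈ 191 N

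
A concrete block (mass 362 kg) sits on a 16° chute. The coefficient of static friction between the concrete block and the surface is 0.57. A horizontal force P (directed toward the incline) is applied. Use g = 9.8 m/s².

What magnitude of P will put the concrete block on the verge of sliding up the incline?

P ≈ 3630 N

At impending motion up the slope, friction acts down-slope at its limit: f = μ_s N.
Perpendicular to the incline: N = m g cos θ + P sin θ.
Along the incline: P cos θ = m g sin θ + μ_s N = m g sin θ + μ_s (m g cos θ + P sin θ).
Solving, P (cos θ − μ_s sin θ) = m g (sin θ + μ_s cos θ), so P = 362×9.8×(sin 16° + 0.57 cos 16°)/(cos 16° − 0.57 sin 16°) = 3550×0.8236/0.8041 = 3630 N.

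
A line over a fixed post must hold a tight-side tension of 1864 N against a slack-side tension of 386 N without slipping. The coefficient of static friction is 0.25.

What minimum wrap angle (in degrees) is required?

β_min ≈ 361°

T₂/T₁ = e^{μβ} → β = ln(T₂/T₁)/μ.
β = ln(1864/386)/0.25 = 1.575/0.25 = 6.299 rad.
In degrees: β = 6.299 × 180/π = 361°.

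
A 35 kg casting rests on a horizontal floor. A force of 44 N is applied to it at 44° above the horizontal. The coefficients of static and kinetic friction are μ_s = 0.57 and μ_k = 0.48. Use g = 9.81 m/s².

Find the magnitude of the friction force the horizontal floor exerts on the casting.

f ≈ 31.7 N

The vertical component of P reduces the normal force: N = m g − P sin α = 343.4 − 30.56 = 312.8 N.
For equilibrium, f = P cos α = 44×cos 44° = 31.65 N.
μ_s N = 0.57 × 312.8 = 178.3 N.
31.65 ≤ 178.3 N → static; friction equals the required 31.7 N.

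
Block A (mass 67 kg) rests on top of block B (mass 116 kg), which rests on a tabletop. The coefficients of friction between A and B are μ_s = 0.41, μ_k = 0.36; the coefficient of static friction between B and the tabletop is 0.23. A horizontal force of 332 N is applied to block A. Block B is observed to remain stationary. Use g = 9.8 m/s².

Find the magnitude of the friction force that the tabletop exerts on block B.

f ≈ 236 N

Normal force at the A–B interface: N₁ = m_A g = 656.6 N.
So the A–B interface can sustain at most μ_s N₁ = 269.2 N of static friction.
Since P = 332 N > 269.2 N, A slides on B; the A–B friction is kinetic: f₁ = μ_k N₁ = 0.36×656.6 = 236 N.
By Newton's third law B feels 236 N forward from A. With B stationary, the floor's static friction on B balances it: f₂ = 236 N (well within μ_s(m_A+m_B)g = 412.5 N).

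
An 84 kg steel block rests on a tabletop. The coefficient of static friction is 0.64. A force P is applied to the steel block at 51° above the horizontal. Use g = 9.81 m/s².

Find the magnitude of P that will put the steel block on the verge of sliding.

N = m g − P sin α (the pull lifts the steel block).
At impending slip, P cos α = μ_s N = μ_s (m g − P sin α).
Solving: P (cos α + μ_s sin α) = μ_s m g → P = 0.64×824/(cos 51° + 0.64 sin 51°) = 527/1.127 = 468 N.

P ≈ 468 N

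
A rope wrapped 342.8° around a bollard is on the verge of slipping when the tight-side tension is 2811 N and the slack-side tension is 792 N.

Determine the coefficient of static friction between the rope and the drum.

μ ≈ 0.212

T₂/T₁ = e^{μβ} → μ = ln(T₂/T₁)/β.
β = 342.8° = 5.983 rad.
μ = ln(2811/792)/5.983 = ln(3.549)/5.983 = 0.212.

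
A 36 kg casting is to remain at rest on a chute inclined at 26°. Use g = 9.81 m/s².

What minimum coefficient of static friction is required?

At the slip threshold m g sin θ = μ_s m g cos θ, so μ_s,min = tan θ.
μ_s,min = tan 26° = 0.488.

μ_s,min ≈ 0.488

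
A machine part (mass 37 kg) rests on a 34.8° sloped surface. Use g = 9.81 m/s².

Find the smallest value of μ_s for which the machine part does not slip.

At the slip threshold m g sin θ = μ_s m g cos θ, so μ_s,min = tan θ.
μ_s,min = tan 34.8° = 0.695.

μ_s,min ≈ 0.695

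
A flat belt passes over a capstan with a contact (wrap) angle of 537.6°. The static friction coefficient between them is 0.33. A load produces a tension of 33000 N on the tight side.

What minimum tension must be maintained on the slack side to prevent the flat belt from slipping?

Capstan equation at impending slip: T_tight/T_slack = e^{μβ}.
β = 537.6° = 9.383 rad; e^{μβ} = e^{0.33×9.383} = 22.12.
T_slack = T_tight / e^{μβ} = 33000 / 22.12 = 1490 N.

T_min ≈ 1490 N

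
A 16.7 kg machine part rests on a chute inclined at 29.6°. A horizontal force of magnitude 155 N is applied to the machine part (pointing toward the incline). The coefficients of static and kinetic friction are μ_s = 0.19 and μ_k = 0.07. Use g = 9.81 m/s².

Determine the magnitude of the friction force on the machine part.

f ≈ 15.3 N (down the incline)

Normal direction: N = m g cos θ + P sin θ = 219 N.
Parallel to the incline: P cos θ − m g sin θ = 134.8 − 80.92 = 53.85 N; the friction needed to balance this is 53.85 N acting down the slope.
Maximum static friction: μ_s N = 0.19 × 219 = 41.61 N.
The required 53.85 N exceeds the static limit, so the machine part slides up-slope and f = μ_k N = 0.07×219 = 15.3 N.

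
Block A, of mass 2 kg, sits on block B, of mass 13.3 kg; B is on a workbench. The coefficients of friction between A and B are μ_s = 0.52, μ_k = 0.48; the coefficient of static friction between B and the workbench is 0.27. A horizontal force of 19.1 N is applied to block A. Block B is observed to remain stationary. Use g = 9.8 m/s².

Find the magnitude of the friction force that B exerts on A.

f ≈ 9.41 N

Normal force at the A–B interface: N₁ = m_A g = 19.6 N.
Maximum static friction on A from B: μ_s N₁ = 0.52×19.6 = 10.19 N.
Since P = 19.1 N > 10.19 N, A slides on B; the A–B friction is kinetic: f₁ = μ_k N₁ = 0.48×19.6 = 9.41 N.
B experiences an equal 9.41 N forward from A (third law). B is in equilibrium, so the floor supplies f₂ = 9.41 N of static friction (limit μ_s(m_A+m_B)g = 40.48 N, not exceeded).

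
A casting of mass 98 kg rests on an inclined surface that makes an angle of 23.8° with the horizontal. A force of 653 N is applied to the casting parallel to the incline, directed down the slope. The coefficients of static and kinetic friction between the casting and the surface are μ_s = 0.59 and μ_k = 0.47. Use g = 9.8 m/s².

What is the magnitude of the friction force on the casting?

f ≈ 413 N (up the incline)

The normal reaction is N = m g cos θ = 878.7 N.
For equilibrium along the incline the friction force must supply f = m g sin θ + P = 387.6 + 653 = 1041 N (positive meaning up-slope).
The static-friction ceiling is μ_s N = 0.59 × 878.7 = 518.4 N.
Since |1041| > 518.4 N, static friction cannot hold it; the casting slides down the incline and kinetic friction applies: f = μ_k N = 0.47 × 878.7 = 413 N.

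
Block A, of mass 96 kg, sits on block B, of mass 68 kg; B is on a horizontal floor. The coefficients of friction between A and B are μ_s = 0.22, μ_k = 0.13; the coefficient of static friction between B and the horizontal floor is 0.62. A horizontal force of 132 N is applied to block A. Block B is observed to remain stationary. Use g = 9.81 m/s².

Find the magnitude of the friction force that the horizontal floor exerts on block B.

f ≈ 132 N

Between the blocks, N₁ = m_A g = 941.8 N.
Maximum static friction on A from B: μ_s N₁ = 0.22×941.8 = 207.2 N.
P = 132 N is within that limit, so A and B move together (both at rest); the A–B friction is simply f₁ = P = 132 N.
B experiences an equal 132 N forward from A (third law). B is in equilibrium, so the floor supplies f₂ = 132 N of static friction (limit μ_s(m_A+m_B)g = 997.5 N, not exceeded).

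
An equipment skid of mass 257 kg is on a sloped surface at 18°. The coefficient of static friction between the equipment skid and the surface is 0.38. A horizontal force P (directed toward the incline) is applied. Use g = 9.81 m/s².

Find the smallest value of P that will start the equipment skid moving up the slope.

P ≈ 2030 N

At impending motion up the slope, friction acts down-slope at its limit: f = μ_s N.
Perpendicular to the incline: N = m g cos θ + P sin θ.
Along the incline: P cos θ = m g sin θ + μ_s N = m g sin θ + μ_s (m g cos θ + P sin θ).
Solving, P (cos θ − μ_s sin θ) = m g (sin θ + μ_s cos θ), so P = 257×9.81×(sin 18° + 0.38 cos 18°)/(cos 18° − 0.38 sin 18°) = 2520×0.6704/0.8336 = 2030 N.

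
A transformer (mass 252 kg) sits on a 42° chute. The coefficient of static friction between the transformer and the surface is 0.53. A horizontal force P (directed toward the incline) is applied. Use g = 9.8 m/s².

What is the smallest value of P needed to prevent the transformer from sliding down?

P_min ≈ 619 N

The transformer tends to slide down (tan θ > μ_s), so at the point of impending slip friction acts up-slope at its limit: f = μ_s N.
Perpendicular to the incline: N = m g cos θ + P sin θ.
Along the incline: P cos θ + μ_s N = m g sin θ, i.e. P cos θ + μ_s (m g cos θ + P sin θ) = m g sin θ.
Solving, P (cos θ + μ_s sin θ) = m g (sin θ − μ_s cos θ), so P = 2470×0.2753/1.098 = 619 N.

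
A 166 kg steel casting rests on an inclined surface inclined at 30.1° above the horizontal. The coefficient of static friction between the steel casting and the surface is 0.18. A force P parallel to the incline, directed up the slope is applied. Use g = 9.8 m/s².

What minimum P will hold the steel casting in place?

P_min ≈ 563 N

The steel casting tends to slide down (tan θ > μ_s), so at the point of impending slip friction acts up-slope at its limit: f = μ_s N.
P is parallel to the surface, so N = m g cos θ = 1410 N.
Along the incline: P + μ_s N = m g sin θ, so P = 816 − 0.18×1410 = 563 N.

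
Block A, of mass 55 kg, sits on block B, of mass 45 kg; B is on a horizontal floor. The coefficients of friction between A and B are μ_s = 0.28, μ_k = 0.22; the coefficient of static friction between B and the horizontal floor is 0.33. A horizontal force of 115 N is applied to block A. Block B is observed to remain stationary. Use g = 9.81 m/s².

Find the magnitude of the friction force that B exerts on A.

The normal force B exerts on A is simply A's weight, N₁ = 539.6 N.
Maximum static friction on A from B: μ_s N₁ = 0.28×539.6 = 151.1 N.
Since P = 115 N ≤ 151.1 N, A does not slip on B; friction on A equals P = 115 N.
B experiences an equal 115 N forward from A (third law). B is in equilibrium, so the floor supplies f₂ = 115 N of static friction (limit μ_s(m_A+m_B)g = 323.7 N, not exceeded).

f ≈ 115 N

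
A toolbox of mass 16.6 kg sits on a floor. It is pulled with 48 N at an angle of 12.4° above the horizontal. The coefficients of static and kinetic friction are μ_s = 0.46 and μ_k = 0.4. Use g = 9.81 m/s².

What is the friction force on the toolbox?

The vertical component of P reduces the normal force: N = m g − P sin α = 162.8 − 10.31 = 152.5 N.
The horizontal driving force is P cos α = 46.88 N, so equilibrium needs friction f = 46.88 N.
The static-friction limit is μ_s N = 70.17 N.
46.88 ≤ 70.17 N → static; friction equals the required 46.9 N.

f ≈ 46.9 N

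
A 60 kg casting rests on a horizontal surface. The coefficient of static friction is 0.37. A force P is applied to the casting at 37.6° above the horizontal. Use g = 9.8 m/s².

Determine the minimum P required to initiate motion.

N = m g − P sin α (the pull lifts the casting).
At impending slip, P cos α = μ_s N = μ_s (m g − P sin α).
Solving: P (cos α + μ_s sin α) = μ_s m g → P = 0.37×588/(cos 37.6° + 0.37 sin 37.6°) = 218/1.018 = 214 N.

P ≈ 214 N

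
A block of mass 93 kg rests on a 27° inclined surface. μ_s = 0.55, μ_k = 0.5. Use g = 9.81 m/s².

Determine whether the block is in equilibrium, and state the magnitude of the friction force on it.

f ≈ 414 N

N = m g cos θ = 813 N.
Down-slope weight component: m g sin θ = 414 N.
μ_s N = 447 N.
414 ≤ 447 N, so it stays put; friction = 414 N.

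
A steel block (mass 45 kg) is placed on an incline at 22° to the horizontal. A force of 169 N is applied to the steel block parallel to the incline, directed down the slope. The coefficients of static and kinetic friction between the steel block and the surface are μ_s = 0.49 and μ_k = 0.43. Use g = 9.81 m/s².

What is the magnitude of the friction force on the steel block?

f ≈ 176 N (up the incline)

Perpendicular to the surface, N = m g cos θ = 45·9.81·cos 22° = 409.3 N.
Parallel to the incline, ΣF = 0 gives f = m g sin θ + P = 165.4 + 169 = 334.4 N (up-slope positive).
The static-friction ceiling is μ_s N = 0.49 × 409.3 = 200.6 N.
|334.4| exceeds 200.6 N, so the steel block slips down-slope; friction is kinetic, f = μ_k N = 0.43×409.3 = 176 N.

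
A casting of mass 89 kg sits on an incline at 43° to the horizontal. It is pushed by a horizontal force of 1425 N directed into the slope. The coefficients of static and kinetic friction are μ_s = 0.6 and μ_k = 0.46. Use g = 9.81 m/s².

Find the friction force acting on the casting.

Resolve perpendicular to the incline: N = m g cos θ + P sin θ = 89×9.81×cos 43° + 1425×sin 43° = 1610 N.
Along the incline, the net driving force (taking up-slope positive) is P cos θ − m g sin θ = 1042 − 595.4 = 446.7 N, so equilibrium requires friction f = -446.7 N (down-slope).
The limit of static friction is μ_s N = 966.2 N.
Since 446.7 N is within the 966.2 N limit, the casting stays put and friction is exactly 447 N.

f ≈ 447 N (down the incline)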